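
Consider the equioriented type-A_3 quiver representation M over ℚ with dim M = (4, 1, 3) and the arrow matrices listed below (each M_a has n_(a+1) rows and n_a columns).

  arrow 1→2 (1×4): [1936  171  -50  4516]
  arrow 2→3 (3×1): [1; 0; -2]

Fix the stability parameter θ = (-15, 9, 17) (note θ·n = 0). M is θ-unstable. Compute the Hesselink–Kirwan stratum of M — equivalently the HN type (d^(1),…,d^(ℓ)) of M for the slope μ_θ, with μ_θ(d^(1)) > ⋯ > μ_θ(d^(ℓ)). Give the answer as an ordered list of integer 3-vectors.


Interval decomposition of M: I[1,1]^3, I[1,3], I[3,3]^2.
HN type (ℓ=3): μ^(1)=17; μ^(2)=9; μ^(3)=-15

((0, 0, 3); (0, 1, 0); (4, 0, 0))


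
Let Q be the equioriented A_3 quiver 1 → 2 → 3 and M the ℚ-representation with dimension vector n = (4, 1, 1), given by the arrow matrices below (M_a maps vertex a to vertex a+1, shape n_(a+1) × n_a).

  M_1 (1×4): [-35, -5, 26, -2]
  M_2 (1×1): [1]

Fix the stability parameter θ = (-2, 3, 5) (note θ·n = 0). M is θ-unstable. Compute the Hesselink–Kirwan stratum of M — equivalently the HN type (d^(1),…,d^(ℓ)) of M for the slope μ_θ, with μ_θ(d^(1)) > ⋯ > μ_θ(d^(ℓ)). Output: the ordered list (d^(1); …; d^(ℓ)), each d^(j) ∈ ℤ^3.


Via rank(M_{q-1}∘⋯∘M_p): M ≅ I[1,1]^3, I[1,3].
μ_θ-semistable layers: μ^(1)=5; μ^(2)=3; μ^(3)=-2

((0, 0, 1); (0, 1, 0); (4, 0, 0))


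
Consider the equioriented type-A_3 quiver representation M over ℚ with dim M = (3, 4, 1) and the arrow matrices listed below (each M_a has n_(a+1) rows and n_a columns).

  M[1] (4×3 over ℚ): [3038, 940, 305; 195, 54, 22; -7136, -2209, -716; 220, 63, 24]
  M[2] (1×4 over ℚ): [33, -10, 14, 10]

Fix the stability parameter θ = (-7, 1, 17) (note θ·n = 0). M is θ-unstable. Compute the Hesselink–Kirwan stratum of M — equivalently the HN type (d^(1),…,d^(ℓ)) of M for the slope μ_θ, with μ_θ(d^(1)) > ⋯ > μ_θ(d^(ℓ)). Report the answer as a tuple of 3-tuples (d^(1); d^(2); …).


Barcode: M ≅ I[1,2]^2, I[1,3], I[2,2]. HN layers by μ_θ (3 steps, strictly decreasing):
  μ^(1)=17; μ^(2)=1; μ^(3)=-7

((0, 0, 1); (0, 4, 0); (3, 0, 0))


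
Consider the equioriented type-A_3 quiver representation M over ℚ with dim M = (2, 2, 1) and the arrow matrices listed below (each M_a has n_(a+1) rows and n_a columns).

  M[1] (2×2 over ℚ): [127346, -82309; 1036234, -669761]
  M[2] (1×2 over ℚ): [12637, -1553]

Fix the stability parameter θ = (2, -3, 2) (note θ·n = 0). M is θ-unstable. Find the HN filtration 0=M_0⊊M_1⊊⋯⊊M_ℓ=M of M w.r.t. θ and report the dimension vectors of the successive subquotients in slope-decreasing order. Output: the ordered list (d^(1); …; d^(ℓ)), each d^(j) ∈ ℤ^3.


Via rank(M_{q-1}∘⋯∘M_p): M ≅ I[1,1], I[1,2], I[2,3].
μ_θ-semistable layers: μ^(1)=2; μ^(2)=-1/2; μ^(3)=-3

((1, 0, 1); (1, 1, 0); (0, 1, 0))


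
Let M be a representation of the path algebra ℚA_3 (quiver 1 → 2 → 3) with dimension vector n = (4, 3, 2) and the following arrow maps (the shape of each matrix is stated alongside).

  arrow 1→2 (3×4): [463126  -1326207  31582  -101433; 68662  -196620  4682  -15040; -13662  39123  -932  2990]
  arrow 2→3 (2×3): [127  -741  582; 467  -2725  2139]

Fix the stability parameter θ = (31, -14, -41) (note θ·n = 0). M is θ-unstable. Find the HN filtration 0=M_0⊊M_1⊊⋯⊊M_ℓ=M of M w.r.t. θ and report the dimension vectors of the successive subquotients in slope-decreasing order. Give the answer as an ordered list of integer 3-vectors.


Barcode: M ≅ I[1,1], I[1,2], I[1,3]^2. HN layers by μ_θ (3 steps, strictly decreasing):
  μ^(1)=31; μ^(2)=17/2; μ^(3)=-8

((1, 0, 0); (1, 1, 0); (2, 2, 2))


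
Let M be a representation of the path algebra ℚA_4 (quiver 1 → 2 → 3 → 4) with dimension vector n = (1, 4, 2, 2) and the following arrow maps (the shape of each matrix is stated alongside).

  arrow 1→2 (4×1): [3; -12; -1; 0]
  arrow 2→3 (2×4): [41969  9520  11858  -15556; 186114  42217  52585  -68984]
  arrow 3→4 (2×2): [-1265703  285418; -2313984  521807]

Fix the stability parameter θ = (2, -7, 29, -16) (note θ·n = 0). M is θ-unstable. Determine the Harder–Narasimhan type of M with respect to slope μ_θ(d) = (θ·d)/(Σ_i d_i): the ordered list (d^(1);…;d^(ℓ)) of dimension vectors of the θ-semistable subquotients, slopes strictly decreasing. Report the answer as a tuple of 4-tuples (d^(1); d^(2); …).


Via rank(M_{q-1}∘⋯∘M_p): M ≅ I[1,4], I[2,2]^2, I[2,4].
μ_θ-semistable layers: μ^(1)=13/2; μ^(2)=-5/2; μ^(3)=-7

((0, 0, 2, 2); (1, 1, 0, 0); (0, 3, 0, 0))


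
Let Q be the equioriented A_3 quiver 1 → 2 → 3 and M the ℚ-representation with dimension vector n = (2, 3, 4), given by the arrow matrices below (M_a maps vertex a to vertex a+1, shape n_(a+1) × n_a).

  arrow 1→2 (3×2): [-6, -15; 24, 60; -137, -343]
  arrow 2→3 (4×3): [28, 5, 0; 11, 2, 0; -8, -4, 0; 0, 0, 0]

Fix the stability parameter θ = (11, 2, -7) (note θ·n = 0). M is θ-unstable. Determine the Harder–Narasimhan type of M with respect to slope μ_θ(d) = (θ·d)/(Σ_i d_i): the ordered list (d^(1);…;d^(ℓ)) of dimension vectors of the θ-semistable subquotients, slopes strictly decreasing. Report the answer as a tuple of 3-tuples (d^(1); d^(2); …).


Barcode: M ≅ I[1,2], I[1,3], I[2,3], I[3,3]^2. HN layers by μ_θ (4 steps, strictly decreasing):
  μ^(1)=13/2; μ^(2)=2; μ^(3)=-5/2; μ^(4)=-7

((1, 1, 0); (1, 1, 1); (0, 1, 1); (0, 0, 2))


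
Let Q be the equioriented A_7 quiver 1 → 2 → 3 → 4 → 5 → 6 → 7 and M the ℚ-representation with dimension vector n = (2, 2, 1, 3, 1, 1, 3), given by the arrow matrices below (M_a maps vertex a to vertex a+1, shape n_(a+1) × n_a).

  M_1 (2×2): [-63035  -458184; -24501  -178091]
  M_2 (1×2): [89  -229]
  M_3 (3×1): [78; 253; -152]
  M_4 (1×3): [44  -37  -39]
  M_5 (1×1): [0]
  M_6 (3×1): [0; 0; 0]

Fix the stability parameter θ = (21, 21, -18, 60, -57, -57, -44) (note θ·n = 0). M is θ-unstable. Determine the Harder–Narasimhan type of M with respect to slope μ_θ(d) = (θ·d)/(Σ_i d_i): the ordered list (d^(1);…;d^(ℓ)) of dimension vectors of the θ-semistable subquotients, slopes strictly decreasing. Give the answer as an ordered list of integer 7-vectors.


Barcode: M ≅ I[1,2], I[1,5], I[4,4]^2, I[6,6], I[7,7]^3. HN layers by μ_θ (5 steps, strictly decreasing):
  μ^(1)=60; μ^(2)=21; μ^(3)=27/5; μ^(4)=-44; μ^(5)=-57

((0, 0, 0, 2, 0, 0, 0); (1, 1, 0, 0, 0, 0, 0); (1, 1, 1, 1, 1, 0, 0); (0, 0, 0, 0, 0, 0, 3); (0, 0, 0, 0, 0, 1, 0))


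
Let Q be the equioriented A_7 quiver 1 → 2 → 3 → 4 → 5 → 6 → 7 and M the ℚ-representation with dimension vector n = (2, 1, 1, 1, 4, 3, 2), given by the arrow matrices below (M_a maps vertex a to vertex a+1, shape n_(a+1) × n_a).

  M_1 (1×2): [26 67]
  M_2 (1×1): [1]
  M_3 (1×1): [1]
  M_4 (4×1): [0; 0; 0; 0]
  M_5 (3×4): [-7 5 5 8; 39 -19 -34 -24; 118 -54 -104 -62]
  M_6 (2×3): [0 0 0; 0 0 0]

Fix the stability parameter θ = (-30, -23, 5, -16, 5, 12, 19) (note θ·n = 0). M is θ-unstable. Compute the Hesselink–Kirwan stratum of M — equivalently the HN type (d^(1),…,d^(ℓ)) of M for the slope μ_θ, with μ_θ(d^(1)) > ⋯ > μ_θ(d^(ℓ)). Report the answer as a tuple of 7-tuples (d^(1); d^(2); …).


Via rank(M_{q-1}∘⋯∘M_p): M ≅ I[1,1], I[1,4], I[5,5], I[5,6]^3, I[7,7]^2.
μ_θ-semistable layers: μ^(1)=19; μ^(2)=12; μ^(3)=5; μ^(4)=-11/2; μ^(5)=-23; μ^(6)=-30

((0, 0, 0, 0, 0, 0, 2); (0, 0, 0, 0, 0, 3, 0); (0, 0, 0, 0, 4, 0, 0); (0, 0, 1, 1, 0, 0, 0); (0, 1, 0, 0, 0, 0, 0); (2, 0, 0, 0, 0, 0, 0))


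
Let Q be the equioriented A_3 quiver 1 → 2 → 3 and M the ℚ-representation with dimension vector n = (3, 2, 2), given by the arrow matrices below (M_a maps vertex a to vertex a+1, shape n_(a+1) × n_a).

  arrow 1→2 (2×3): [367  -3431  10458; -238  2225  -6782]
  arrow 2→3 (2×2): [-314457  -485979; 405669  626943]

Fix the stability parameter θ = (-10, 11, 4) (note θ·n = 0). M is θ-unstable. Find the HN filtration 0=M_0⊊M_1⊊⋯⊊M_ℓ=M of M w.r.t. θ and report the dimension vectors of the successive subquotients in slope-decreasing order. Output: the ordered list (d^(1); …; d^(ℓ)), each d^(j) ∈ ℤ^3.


Interval decomposition of M: I[1,1], I[1,2], I[1,3], I[3,3].
HN type (ℓ=4): μ^(1)=11; μ^(2)=15/2; μ^(3)=4; μ^(4)=-10

((0, 1, 0); (0, 1, 1); (0, 0, 1); (3, 0, 0))


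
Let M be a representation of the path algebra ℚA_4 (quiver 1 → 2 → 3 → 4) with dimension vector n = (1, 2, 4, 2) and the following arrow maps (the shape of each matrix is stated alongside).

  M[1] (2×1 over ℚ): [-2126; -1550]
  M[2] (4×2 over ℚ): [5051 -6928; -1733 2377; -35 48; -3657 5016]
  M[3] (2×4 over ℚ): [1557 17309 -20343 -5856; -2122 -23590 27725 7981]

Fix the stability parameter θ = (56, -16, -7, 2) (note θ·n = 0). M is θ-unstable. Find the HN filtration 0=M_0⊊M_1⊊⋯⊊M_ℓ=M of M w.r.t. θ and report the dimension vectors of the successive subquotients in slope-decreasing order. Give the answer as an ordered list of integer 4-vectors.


Barcode: M ≅ I[1,4], I[2,4], I[3,3]^2. HN layers by μ_θ (4 steps, strictly decreasing):
  μ^(1)=35/4; μ^(2)=2; μ^(3)=-7; μ^(4)=-16

((1, 1, 1, 1); (0, 0, 0, 1); (0, 0, 3, 0); (0, 1, 0, 0))


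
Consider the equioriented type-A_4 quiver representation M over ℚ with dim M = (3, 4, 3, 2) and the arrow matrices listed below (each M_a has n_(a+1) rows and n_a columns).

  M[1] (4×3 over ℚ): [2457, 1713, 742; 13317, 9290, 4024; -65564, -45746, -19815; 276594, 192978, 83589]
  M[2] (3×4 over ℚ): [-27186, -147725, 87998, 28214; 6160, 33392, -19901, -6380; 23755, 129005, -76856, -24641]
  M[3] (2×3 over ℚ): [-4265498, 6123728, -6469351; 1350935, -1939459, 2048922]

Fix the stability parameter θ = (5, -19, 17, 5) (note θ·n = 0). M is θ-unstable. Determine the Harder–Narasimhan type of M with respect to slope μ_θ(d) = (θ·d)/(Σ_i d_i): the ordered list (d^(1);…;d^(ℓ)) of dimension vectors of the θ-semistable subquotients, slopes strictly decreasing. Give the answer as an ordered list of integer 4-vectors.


Via rank(M_{q-1}∘⋯∘M_p): M ≅ I[1,3], I[1,4]^2, I[2,2].
μ_θ-semistable layers: μ^(1)=17; μ^(2)=11; μ^(3)=-7; μ^(4)=-19

((0, 0, 1, 0); (0, 0, 2, 2); (3, 3, 0, 0); (0, 1, 0, 0))


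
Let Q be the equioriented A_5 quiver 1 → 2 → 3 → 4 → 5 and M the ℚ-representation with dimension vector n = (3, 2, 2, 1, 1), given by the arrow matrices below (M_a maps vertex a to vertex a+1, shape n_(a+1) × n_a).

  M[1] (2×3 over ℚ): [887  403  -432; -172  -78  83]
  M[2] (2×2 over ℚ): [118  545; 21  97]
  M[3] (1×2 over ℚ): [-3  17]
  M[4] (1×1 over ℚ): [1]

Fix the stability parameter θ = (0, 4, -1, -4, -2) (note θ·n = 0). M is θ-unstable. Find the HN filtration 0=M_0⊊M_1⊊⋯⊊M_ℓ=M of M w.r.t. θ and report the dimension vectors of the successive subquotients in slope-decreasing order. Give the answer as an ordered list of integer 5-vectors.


Barcode: M ≅ I[1,1], I[1,3], I[1,5]. HN layers by μ_θ (3 steps, strictly decreasing):
  μ^(1)=3/2; μ^(2)=0; μ^(3)=-3/5

((0, 1, 1, 0, 0); (2, 0, 0, 0, 0); (1, 1, 1, 1, 1))


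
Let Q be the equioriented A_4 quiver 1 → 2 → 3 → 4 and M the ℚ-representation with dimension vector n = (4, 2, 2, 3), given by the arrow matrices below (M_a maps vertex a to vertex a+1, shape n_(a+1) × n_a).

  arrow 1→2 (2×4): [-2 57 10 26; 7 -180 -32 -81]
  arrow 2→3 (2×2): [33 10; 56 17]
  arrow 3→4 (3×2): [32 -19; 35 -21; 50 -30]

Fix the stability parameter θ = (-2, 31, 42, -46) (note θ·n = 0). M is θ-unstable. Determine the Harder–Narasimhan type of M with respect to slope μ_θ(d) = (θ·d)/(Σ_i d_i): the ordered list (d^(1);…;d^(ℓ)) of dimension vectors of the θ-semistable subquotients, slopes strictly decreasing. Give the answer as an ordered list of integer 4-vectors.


Via rank(M_{q-1}∘⋯∘M_p): M ≅ I[1,1]^2, I[1,4]^2, I[4,4].
μ_θ-semistable layers: μ^(1)=9; μ^(2)=-2; μ^(3)=-46

((0, 2, 2, 2); (4, 0, 0, 0); (0, 0, 0, 1))


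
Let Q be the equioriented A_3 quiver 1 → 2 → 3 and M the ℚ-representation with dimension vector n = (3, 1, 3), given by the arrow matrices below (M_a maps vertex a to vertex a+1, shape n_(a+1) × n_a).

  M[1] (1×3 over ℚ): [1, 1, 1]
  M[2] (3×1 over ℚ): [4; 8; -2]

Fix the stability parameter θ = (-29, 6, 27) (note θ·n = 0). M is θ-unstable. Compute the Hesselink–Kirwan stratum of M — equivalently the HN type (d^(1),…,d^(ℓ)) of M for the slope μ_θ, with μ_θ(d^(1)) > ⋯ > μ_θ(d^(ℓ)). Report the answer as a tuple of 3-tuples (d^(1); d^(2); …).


Via rank(M_{q-1}∘⋯∘M_p): M ≅ I[1,1]^2, I[1,3], I[3,3]^2.
μ_θ-semistable layers: μ^(1)=27; μ^(2)=6; μ^(3)=-29

((0, 0, 3); (0, 1, 0); (3, 0, 0))


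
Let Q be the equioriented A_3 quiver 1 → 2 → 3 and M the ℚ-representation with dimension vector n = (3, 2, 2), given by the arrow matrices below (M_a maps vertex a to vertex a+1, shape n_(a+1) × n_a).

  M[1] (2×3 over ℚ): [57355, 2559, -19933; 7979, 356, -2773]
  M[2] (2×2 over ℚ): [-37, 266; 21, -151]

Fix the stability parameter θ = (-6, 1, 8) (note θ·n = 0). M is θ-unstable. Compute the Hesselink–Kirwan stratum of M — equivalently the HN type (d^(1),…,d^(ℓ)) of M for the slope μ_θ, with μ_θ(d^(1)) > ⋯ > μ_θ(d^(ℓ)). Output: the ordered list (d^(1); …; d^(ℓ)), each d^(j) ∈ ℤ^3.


Interval decomposition of M: I[1,1], I[1,3]^2.
HN type (ℓ=3): μ^(1)=8; μ^(2)=1; μ^(3)=-6

((0, 0, 2); (0, 2, 0); (3, 0, 0))


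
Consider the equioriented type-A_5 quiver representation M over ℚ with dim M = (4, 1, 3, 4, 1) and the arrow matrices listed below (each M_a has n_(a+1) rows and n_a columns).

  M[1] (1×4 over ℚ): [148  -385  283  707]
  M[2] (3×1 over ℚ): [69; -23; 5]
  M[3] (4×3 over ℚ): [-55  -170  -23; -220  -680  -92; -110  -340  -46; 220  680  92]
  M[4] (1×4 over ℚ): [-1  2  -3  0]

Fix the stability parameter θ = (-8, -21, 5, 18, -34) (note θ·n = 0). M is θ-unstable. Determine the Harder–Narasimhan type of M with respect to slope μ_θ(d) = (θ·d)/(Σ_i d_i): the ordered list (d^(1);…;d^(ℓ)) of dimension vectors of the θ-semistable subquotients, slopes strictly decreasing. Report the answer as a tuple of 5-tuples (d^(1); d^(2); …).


Via rank(M_{q-1}∘⋯∘M_p): M ≅ I[1,1]^3, I[1,3], I[3,3], I[3,5], I[4,4]^3.
μ_θ-semistable layers: μ^(1)=18; μ^(2)=5; μ^(3)=-11/3; μ^(4)=-8; μ^(5)=-29/2

((0, 0, 0, 3, 0); (0, 0, 2, 0, 0); (0, 0, 1, 1, 1); (3, 0, 0, 0, 0); (1, 1, 0, 0, 0))


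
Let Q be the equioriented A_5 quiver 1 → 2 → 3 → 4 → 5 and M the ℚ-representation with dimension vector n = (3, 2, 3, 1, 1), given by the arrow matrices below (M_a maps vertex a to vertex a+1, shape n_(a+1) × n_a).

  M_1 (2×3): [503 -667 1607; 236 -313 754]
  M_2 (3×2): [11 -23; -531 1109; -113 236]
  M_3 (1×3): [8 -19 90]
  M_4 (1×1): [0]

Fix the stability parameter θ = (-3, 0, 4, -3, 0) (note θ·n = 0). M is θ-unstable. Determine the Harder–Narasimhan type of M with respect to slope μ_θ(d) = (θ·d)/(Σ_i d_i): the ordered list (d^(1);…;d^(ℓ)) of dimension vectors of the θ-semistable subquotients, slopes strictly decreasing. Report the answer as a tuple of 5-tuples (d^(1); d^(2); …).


Via rank(M_{q-1}∘⋯∘M_p): M ≅ I[1,1], I[1,3], I[1,4], I[3,3], I[5,5].
μ_θ-semistable layers: μ^(1)=4; μ^(2)=1/2; μ^(3)=0; μ^(4)=-3

((0, 0, 2, 0, 0); (0, 0, 1, 1, 0); (0, 2, 0, 0, 1); (3, 0, 0, 0, 0))


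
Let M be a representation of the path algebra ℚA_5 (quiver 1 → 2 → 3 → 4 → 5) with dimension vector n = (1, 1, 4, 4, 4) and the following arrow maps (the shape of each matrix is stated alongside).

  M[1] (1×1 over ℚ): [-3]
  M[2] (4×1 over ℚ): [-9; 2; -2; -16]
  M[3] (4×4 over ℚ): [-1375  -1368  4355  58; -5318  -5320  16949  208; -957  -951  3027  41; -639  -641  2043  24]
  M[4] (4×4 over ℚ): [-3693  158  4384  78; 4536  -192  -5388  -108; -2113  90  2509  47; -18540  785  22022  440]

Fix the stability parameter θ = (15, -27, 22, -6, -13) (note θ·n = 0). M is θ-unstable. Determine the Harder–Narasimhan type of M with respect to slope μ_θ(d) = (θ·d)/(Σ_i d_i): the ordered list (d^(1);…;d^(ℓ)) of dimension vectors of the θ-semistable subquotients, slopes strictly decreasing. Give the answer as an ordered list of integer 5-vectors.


Interval decomposition of M: I[1,5], I[3,4], I[3,5]^2, I[5,5].
HN type (ℓ=4): μ^(1)=8; μ^(2)=1; μ^(3)=-6; μ^(4)=-13

((0, 0, 1, 1, 0); (0, 0, 3, 3, 3); (1, 1, 0, 0, 0); (0, 0, 0, 0, 1))


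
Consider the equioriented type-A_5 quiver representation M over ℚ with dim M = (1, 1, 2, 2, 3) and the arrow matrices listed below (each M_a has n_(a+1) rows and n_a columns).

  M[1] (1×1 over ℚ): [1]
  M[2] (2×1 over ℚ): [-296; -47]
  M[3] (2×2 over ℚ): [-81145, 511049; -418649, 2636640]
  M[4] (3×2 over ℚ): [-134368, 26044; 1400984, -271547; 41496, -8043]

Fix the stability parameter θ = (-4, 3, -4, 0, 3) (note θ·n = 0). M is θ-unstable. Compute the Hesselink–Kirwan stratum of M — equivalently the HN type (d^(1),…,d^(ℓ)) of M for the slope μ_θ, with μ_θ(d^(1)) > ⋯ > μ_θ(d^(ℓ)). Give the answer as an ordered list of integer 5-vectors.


Barcode: M ≅ I[1,4], I[3,5], I[5,5]^2. HN layers by μ_θ (4 steps, strictly decreasing):
  μ^(1)=3; μ^(2)=0; μ^(3)=-1/2; μ^(4)=-4

((0, 0, 0, 0, 3); (0, 0, 0, 2, 0); (0, 1, 1, 0, 0); (1, 0, 1, 0, 0))


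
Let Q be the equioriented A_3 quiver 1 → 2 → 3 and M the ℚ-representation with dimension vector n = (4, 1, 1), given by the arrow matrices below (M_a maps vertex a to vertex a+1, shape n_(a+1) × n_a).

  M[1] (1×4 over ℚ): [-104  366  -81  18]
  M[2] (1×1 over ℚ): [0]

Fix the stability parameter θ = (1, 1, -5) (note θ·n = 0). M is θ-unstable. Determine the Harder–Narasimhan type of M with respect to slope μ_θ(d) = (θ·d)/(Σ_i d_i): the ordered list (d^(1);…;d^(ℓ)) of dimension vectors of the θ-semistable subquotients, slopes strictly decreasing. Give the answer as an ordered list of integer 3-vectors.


Via rank(M_{q-1}∘⋯∘M_p): M ≅ I[1,1]^3, I[1,2], I[3,3].
μ_θ-semistable layers: μ^(1)=1; μ^(2)=-5

((4, 1, 0); (0, 0, 1))


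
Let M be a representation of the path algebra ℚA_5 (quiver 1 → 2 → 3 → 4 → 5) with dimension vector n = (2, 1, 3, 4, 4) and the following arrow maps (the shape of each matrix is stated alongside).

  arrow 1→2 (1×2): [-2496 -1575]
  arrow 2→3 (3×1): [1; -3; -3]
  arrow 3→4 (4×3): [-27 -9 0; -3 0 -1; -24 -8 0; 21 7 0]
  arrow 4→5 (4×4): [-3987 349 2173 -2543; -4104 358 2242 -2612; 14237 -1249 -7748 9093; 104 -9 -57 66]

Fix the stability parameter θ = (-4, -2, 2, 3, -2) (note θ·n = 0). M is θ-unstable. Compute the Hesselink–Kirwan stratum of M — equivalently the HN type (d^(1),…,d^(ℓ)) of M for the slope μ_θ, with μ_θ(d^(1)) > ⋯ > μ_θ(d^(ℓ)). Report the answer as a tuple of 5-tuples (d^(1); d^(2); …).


Barcode: M ≅ I[1,1], I[1,3], I[3,4], I[3,5], I[4,5]^2, I[5,5]. HN layers by μ_θ (6 steps, strictly decreasing):
  μ^(1)=3; μ^(2)=2; μ^(3)=1; μ^(4)=1/2; μ^(5)=-2; μ^(6)=-4

((0, 0, 0, 1, 0); (0, 0, 2, 0, 0); (0, 0, 1, 1, 1); (0, 0, 0, 2, 2); (0, 1, 0, 0, 1); (2, 0, 0, 0, 0))


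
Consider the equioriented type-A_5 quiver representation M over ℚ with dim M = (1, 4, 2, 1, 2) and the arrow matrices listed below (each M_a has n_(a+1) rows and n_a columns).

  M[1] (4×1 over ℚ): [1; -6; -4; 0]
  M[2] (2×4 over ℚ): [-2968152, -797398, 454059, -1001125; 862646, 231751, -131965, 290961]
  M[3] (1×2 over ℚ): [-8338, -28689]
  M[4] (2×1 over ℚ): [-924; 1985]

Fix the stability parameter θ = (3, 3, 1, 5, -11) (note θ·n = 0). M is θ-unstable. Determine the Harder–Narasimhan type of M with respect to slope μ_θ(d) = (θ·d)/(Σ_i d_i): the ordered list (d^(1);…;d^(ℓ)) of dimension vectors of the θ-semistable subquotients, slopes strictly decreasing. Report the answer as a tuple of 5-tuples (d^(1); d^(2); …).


Via rank(M_{q-1}∘⋯∘M_p): M ≅ I[1,2], I[2,2], I[2,3], I[2,5], I[5,5].
μ_θ-semistable layers: μ^(1)=3; μ^(2)=2; μ^(3)=-1/2; μ^(4)=-11

((1, 2, 0, 0, 0); (0, 1, 1, 0, 0); (0, 1, 1, 1, 1); (0, 0, 0, 0, 1))


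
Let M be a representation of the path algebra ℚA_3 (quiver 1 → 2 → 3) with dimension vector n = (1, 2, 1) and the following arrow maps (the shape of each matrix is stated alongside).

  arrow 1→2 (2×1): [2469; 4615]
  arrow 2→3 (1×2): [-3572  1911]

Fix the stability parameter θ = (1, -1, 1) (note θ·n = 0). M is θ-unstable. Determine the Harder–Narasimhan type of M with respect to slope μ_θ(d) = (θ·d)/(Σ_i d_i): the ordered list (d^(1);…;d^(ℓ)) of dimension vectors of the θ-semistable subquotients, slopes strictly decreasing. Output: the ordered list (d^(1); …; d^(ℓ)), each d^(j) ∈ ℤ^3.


Interval decomposition of M: I[1,3], I[2,2].
HN type (ℓ=3): μ^(1)=1; μ^(2)=0; μ^(3)=-1

((0, 0, 1); (1, 1, 0); (0, 1, 0))


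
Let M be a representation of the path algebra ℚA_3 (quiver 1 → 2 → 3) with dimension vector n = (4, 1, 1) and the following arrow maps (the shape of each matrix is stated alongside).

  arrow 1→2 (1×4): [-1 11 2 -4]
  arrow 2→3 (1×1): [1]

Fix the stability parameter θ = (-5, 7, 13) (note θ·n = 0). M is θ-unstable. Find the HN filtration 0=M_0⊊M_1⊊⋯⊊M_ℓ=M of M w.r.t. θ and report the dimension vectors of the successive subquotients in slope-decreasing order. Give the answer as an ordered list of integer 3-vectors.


Via rank(M_{q-1}∘⋯∘M_p): M ≅ I[1,1]^3, I[1,3].
μ_θ-semistable layers: μ^(1)=13; μ^(2)=7; μ^(3)=-5

((0, 0, 1); (0, 1, 0); (4, 0, 0))


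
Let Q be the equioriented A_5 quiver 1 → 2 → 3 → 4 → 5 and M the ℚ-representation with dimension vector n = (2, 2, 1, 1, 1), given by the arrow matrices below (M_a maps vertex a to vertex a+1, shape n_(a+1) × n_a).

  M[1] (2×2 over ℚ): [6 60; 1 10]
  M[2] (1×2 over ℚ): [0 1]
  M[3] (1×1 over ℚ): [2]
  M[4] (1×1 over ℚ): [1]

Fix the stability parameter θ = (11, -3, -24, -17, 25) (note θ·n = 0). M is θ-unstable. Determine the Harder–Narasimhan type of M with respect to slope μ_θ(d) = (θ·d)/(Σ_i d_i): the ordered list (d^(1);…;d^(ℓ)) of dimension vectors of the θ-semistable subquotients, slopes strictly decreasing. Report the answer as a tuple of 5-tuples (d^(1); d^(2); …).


Barcode: M ≅ I[1,1], I[1,5], I[2,2]. HN layers by μ_θ (4 steps, strictly decreasing):
  μ^(1)=25; μ^(2)=11; μ^(3)=-3; μ^(4)=-33/4

((0, 0, 0, 0, 1); (1, 0, 0, 0, 0); (0, 1, 0, 0, 0); (1, 1, 1, 1, 0))


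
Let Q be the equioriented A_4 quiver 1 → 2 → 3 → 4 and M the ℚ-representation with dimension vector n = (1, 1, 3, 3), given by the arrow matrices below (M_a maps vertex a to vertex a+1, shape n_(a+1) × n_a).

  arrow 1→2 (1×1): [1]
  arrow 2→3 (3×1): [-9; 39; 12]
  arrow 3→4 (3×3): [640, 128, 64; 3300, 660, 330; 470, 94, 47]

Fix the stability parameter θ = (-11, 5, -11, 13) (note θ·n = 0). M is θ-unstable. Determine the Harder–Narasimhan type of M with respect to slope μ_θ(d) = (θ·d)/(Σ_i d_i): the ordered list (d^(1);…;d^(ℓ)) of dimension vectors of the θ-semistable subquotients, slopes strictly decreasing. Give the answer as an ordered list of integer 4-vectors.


Interval decomposition of M: I[1,3], I[3,3], I[3,4], I[4,4]^2.
HN type (ℓ=3): μ^(1)=13; μ^(2)=-3; μ^(3)=-11

((0, 0, 0, 3); (0, 1, 1, 0); (1, 0, 2, 0))


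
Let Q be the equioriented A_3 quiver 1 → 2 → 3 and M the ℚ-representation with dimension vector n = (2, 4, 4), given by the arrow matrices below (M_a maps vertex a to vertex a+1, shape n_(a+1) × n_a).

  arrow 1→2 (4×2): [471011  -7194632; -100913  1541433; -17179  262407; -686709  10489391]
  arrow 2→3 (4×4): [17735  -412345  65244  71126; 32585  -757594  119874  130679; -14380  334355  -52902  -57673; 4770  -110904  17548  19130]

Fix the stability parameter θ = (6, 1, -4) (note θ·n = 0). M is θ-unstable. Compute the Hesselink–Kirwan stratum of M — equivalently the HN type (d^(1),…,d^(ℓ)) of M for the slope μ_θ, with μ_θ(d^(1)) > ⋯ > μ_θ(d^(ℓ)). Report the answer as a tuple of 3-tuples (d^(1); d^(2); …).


Barcode: M ≅ I[1,2], I[1,3], I[2,2], I[2,3], I[3,3]^2. HN layers by μ_θ (4 steps, strictly decreasing):
  μ^(1)=7/2; μ^(2)=1; μ^(3)=-3/2; μ^(4)=-4

((1, 1, 0); (1, 2, 1); (0, 1, 1); (0, 0, 2))


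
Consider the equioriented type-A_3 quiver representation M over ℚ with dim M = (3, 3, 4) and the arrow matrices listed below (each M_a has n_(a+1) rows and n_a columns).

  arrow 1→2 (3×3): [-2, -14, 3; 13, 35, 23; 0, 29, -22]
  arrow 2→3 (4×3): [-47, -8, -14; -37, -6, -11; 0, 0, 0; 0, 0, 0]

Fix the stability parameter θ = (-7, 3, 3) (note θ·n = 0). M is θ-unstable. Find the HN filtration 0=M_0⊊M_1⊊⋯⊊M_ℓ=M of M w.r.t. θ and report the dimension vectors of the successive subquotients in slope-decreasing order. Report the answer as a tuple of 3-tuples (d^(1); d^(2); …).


Barcode: M ≅ I[1,2], I[1,3]^2, I[3,3]^2. HN layers by μ_θ (2 steps, strictly decreasing):
  μ^(1)=3; μ^(2)=-7

((0, 3, 4); (3, 0, 0))


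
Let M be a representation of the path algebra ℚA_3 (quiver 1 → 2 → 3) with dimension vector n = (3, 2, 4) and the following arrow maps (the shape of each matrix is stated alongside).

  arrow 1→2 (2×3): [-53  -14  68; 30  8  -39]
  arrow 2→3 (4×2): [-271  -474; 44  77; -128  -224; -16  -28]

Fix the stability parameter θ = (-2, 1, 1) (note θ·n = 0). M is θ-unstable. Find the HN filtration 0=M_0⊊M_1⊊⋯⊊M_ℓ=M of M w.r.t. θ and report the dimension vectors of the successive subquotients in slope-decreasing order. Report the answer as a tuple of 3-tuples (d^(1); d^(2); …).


Interval decomposition of M: I[1,1], I[1,3]^2, I[3,3]^2.
HN type (ℓ=2): μ^(1)=1; μ^(2)=-2

((0, 2, 4); (3, 0, 0))


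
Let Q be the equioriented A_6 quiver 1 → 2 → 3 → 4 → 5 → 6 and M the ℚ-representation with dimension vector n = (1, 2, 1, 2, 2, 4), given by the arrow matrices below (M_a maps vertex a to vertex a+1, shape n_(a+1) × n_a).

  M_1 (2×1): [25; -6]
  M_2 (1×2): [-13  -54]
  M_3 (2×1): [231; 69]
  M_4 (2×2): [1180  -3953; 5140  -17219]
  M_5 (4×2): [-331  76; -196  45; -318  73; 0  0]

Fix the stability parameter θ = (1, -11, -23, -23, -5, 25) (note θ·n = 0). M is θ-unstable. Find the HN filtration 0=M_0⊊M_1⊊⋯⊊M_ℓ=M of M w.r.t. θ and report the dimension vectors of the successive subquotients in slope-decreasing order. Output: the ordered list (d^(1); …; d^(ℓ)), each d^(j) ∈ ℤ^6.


Via rank(M_{q-1}∘⋯∘M_p): M ≅ I[1,6], I[2,2], I[4,4], I[5,6], I[6,6]^2.
μ_θ-semistable layers: μ^(1)=25; μ^(2)=-5; μ^(3)=-11; μ^(4)=-14; μ^(5)=-23

((0, 0, 0, 0, 0, 4); (0, 0, 0, 0, 2, 0); (0, 1, 0, 0, 0, 0); (1, 1, 1, 1, 0, 0); (0, 0, 0, 1, 0, 0))


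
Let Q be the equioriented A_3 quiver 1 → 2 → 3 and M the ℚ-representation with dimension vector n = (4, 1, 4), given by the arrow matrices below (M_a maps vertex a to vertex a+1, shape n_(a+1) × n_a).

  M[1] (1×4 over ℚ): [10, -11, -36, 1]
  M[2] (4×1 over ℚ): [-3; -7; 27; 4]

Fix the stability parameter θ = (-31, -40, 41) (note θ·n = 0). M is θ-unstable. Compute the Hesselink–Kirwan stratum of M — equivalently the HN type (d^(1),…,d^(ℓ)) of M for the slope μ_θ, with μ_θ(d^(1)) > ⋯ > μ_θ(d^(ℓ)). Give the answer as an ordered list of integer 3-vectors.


Via rank(M_{q-1}∘⋯∘M_p): M ≅ I[1,1]^3, I[1,3], I[3,3]^3.
μ_θ-semistable layers: μ^(1)=41; μ^(2)=-31; μ^(3)=-71/2

((0, 0, 4); (3, 0, 0); (1, 1, 0))


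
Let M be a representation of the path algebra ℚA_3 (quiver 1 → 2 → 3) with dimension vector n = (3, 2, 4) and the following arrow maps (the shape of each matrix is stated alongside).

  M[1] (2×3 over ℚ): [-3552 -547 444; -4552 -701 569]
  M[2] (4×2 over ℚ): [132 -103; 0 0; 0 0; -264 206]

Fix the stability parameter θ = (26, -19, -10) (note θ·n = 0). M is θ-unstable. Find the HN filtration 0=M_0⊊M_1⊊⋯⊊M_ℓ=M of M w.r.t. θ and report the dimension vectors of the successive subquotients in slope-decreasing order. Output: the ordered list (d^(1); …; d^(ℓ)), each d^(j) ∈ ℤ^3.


Interval decomposition of M: I[1,1], I[1,2], I[1,3], I[3,3]^3.
HN type (ℓ=4): μ^(1)=26; μ^(2)=7/2; μ^(3)=-1; μ^(4)=-10

((1, 0, 0); (1, 1, 0); (1, 1, 1); (0, 0, 3))


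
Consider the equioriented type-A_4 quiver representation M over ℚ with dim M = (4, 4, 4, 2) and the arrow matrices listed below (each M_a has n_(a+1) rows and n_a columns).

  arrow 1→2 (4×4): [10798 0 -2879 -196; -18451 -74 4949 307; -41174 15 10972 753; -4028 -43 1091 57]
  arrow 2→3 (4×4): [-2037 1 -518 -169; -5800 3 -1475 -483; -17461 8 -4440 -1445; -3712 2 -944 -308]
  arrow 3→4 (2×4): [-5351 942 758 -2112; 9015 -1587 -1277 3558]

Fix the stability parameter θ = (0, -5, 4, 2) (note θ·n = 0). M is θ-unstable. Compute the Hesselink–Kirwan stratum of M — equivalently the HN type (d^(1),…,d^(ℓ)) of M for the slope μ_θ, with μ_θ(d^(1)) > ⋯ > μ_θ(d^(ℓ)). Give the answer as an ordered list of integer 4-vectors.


Via rank(M_{q-1}∘⋯∘M_p): M ≅ I[1,2], I[1,3], I[1,4]^2, I[3,3].
μ_θ-semistable layers: μ^(1)=4; μ^(2)=3; μ^(3)=-5/2

((0, 0, 2, 0); (0, 0, 2, 2); (4, 4, 0, 0))


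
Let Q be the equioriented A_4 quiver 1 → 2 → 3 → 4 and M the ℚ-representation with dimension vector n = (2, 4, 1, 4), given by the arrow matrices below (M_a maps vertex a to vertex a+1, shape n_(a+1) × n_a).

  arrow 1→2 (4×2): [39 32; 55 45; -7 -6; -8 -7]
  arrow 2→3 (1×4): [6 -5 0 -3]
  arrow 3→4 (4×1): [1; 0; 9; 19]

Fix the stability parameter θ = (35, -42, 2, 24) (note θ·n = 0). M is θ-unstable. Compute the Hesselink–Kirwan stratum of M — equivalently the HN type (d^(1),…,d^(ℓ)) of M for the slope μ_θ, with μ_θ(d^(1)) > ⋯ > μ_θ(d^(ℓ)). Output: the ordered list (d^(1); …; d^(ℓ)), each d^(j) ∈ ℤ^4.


Via rank(M_{q-1}∘⋯∘M_p): M ≅ I[1,2], I[1,4], I[2,2]^2, I[4,4]^3.
μ_θ-semistable layers: μ^(1)=24; μ^(2)=2; μ^(3)=-7/2; μ^(4)=-42

((0, 0, 0, 4); (0, 0, 1, 0); (2, 2, 0, 0); (0, 2, 0, 0))


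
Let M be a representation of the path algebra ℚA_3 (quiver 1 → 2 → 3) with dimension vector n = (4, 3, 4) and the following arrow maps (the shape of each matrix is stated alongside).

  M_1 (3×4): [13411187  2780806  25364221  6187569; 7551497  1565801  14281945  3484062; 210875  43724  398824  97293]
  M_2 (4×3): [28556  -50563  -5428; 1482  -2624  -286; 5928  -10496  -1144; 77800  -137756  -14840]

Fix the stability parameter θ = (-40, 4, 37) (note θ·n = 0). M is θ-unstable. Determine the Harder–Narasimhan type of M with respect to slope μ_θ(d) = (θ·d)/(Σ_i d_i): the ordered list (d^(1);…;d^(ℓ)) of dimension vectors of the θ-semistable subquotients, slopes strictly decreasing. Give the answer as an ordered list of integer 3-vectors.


Barcode: M ≅ I[1,1], I[1,2], I[1,3]^2, I[3,3]^2. HN layers by μ_θ (3 steps, strictly decreasing):
  μ^(1)=37; μ^(2)=4; μ^(3)=-40

((0, 0, 4); (0, 3, 0); (4, 0, 0))


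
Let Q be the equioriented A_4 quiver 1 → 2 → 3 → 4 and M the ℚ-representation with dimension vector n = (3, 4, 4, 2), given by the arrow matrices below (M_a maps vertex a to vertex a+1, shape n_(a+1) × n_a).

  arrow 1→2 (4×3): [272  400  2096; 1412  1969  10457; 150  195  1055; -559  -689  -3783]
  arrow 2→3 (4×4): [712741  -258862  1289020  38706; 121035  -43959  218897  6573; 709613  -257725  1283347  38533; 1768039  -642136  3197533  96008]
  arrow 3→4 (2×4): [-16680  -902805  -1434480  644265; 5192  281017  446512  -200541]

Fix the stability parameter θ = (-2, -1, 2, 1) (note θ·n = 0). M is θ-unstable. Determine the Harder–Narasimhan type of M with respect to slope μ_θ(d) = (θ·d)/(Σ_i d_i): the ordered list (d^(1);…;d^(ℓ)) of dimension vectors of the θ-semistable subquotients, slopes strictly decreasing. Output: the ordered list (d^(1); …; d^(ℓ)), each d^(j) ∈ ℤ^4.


Barcode: M ≅ I[1,1], I[1,3], I[1,4], I[2,3]^2, I[4,4]. HN layers by μ_θ (5 steps, strictly decreasing):
  μ^(1)=2; μ^(2)=3/2; μ^(3)=1; μ^(4)=-1; μ^(5)=-2

((0, 0, 3, 0); (0, 0, 1, 1); (0, 0, 0, 1); (0, 4, 0, 0); (3, 0, 0, 0))


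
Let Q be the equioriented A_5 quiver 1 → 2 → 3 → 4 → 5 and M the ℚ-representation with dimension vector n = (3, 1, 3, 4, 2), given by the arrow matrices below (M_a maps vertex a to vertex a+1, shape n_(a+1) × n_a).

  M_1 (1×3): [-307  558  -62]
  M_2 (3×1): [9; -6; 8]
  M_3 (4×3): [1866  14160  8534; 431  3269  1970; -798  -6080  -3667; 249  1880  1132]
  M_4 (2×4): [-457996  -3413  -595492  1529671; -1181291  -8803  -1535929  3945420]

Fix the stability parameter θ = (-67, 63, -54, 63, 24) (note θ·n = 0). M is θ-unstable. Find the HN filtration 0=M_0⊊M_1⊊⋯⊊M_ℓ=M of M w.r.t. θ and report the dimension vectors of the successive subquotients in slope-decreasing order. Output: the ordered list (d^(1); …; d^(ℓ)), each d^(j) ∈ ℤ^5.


Interval decomposition of M: I[1,1]^2, I[1,5], I[3,4], I[3,5], I[4,4].
HN type (ℓ=5): μ^(1)=63; μ^(2)=87/2; μ^(3)=9/2; μ^(4)=-54; μ^(5)=-67

((0, 0, 0, 2, 0); (0, 0, 0, 2, 2); (0, 1, 1, 0, 0); (0, 0, 2, 0, 0); (3, 0, 0, 0, 0))


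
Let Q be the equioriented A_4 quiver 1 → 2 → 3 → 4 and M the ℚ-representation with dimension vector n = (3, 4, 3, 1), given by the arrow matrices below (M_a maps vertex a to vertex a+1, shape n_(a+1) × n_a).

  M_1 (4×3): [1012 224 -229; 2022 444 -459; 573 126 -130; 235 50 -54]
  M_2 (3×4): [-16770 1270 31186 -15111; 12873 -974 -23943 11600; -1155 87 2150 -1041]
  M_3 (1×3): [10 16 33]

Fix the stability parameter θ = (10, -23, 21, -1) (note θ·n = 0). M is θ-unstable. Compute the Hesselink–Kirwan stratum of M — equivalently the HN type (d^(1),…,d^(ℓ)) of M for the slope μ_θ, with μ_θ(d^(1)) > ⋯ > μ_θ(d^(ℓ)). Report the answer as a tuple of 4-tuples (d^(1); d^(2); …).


Interval decomposition of M: I[1,1], I[1,3], I[1,4], I[2,2], I[2,3].
HN type (ℓ=4): μ^(1)=21; μ^(2)=10; μ^(3)=-13/2; μ^(4)=-23

((0, 0, 2, 0); (1, 0, 1, 1); (2, 2, 0, 0); (0, 2, 0, 0))


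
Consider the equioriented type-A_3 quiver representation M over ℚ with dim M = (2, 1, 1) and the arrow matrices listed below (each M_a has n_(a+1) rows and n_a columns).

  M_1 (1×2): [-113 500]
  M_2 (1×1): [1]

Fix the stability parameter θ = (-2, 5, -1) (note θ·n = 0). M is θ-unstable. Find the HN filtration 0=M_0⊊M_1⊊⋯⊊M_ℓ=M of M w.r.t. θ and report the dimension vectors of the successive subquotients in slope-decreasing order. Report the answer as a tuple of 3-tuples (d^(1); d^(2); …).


Barcode: M ≅ I[1,1], I[1,3]. HN layers by μ_θ (2 steps, strictly decreasing):
  μ^(1)=2; μ^(2)=-2

((0, 1, 1); (2, 0, 0))


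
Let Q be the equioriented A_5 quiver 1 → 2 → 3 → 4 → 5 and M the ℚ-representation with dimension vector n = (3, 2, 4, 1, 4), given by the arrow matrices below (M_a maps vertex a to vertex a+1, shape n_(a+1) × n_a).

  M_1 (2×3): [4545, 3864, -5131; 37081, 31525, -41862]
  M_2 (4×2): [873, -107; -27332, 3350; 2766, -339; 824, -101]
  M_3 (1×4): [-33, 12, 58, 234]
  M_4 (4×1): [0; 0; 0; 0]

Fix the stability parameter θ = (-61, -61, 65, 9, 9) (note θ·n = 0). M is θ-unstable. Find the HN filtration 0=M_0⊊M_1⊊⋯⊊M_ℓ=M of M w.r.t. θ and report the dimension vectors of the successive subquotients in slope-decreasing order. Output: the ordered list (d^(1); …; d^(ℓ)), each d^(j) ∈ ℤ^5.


Via rank(M_{q-1}∘⋯∘M_p): M ≅ I[1,1], I[1,3], I[1,4], I[3,3]^2, I[5,5]^4.
μ_θ-semistable layers: μ^(1)=65; μ^(2)=37; μ^(3)=9; μ^(4)=-61

((0, 0, 3, 0, 0); (0, 0, 1, 1, 0); (0, 0, 0, 0, 4); (3, 2, 0, 0, 0))


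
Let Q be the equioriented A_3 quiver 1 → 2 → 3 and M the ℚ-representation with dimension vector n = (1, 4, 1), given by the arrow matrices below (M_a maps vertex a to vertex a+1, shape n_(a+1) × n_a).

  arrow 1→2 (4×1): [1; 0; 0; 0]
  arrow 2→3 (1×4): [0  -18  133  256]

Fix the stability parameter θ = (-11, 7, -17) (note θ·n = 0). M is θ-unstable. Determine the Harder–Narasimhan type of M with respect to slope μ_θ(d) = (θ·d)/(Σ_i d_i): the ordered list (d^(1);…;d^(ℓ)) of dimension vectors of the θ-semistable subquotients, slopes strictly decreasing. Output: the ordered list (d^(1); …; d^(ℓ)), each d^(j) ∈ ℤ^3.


Via rank(M_{q-1}∘⋯∘M_p): M ≅ I[1,2], I[2,2]^2, I[2,3].
μ_θ-semistable layers: μ^(1)=7; μ^(2)=-5; μ^(3)=-11

((0, 3, 0); (0, 1, 1); (1, 0, 0))


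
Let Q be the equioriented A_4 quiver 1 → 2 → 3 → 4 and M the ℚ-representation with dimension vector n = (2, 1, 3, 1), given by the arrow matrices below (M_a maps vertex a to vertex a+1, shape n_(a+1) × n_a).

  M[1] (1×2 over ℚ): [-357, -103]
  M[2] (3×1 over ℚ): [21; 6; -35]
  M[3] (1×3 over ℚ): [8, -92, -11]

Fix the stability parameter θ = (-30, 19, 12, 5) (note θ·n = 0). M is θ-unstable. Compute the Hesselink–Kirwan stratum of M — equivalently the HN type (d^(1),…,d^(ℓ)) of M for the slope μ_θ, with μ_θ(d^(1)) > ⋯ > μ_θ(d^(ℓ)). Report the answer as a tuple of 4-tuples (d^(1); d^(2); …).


Via rank(M_{q-1}∘⋯∘M_p): M ≅ I[1,1], I[1,4], I[3,3]^2.
μ_θ-semistable layers: μ^(1)=12; μ^(2)=-30

((0, 1, 3, 1); (2, 0, 0, 0))


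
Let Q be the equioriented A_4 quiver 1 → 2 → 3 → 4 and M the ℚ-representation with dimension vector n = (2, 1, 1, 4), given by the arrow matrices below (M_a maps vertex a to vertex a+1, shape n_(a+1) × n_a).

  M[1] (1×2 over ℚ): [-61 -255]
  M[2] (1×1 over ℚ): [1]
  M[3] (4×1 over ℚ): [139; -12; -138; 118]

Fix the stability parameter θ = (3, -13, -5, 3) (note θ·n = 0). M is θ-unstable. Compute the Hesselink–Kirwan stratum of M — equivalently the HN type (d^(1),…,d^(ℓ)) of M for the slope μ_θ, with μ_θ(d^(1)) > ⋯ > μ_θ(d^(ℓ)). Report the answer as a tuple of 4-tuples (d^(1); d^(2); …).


Interval decomposition of M: I[1,1], I[1,4], I[4,4]^3.
HN type (ℓ=2): μ^(1)=3; μ^(2)=-5

((1, 0, 0, 4); (1, 1, 1, 0))


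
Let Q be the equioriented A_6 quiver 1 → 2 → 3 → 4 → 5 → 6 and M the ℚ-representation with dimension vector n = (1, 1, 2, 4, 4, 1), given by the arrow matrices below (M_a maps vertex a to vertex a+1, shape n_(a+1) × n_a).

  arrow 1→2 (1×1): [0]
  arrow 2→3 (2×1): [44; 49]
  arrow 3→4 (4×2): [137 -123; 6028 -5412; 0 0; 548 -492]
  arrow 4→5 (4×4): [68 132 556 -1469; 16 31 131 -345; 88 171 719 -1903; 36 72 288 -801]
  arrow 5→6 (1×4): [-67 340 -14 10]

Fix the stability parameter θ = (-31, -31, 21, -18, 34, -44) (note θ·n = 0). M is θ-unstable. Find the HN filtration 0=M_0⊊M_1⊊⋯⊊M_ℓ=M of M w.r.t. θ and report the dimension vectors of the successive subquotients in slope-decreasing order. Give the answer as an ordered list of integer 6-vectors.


Barcode: M ≅ I[1,1], I[2,4], I[3,3], I[4,4], I[4,5], I[4,6], I[5,5]^2. HN layers by μ_θ (6 steps, strictly decreasing):
  μ^(1)=34; μ^(2)=21; μ^(3)=3/2; μ^(4)=-5; μ^(5)=-18; μ^(6)=-31

((0, 0, 0, 0, 3, 0); (0, 0, 1, 0, 0, 0); (0, 0, 1, 1, 0, 0); (0, 0, 0, 0, 1, 1); (0, 0, 0, 3, 0, 0); (1, 1, 0, 0, 0, 0))


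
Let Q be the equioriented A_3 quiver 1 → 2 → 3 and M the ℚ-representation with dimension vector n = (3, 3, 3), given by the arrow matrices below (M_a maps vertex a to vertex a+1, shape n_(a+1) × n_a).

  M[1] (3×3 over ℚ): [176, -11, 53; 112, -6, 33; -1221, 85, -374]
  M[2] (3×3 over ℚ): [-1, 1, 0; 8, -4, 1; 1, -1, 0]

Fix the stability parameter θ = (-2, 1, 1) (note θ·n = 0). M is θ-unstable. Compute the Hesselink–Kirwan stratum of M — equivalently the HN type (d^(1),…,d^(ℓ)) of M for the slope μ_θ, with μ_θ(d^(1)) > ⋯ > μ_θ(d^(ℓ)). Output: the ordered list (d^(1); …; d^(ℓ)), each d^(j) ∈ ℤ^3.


Via rank(M_{q-1}∘⋯∘M_p): M ≅ I[1,2], I[1,3]^2, I[3,3].
μ_θ-semistable layers: μ^(1)=1; μ^(2)=-2

((0, 3, 3); (3, 0, 0))
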